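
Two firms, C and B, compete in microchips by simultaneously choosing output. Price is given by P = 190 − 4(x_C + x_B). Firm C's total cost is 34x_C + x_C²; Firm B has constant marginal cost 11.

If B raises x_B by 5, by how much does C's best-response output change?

Firm C's profit: π = x_C(190 − 4(x_C + x_B)) − 34x_C − x_C².
∂π/∂x_C = 156 − 10x_C − 4x_B = 0, so x_C = 15.6 − 0.4x_B.
The reaction-function slope is −0.4, so a 5-unit rise in x_B moves x_C by −0.4 × 5 = −2. C's best response falls — the actions are strategic substitutes.

-2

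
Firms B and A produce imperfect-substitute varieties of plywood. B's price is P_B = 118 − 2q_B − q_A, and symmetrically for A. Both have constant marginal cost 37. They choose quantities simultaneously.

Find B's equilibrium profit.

524.88

Firm B's profit: π = q_B(118 − 2q_B − q_A) − 37q_B.
∂π/∂q_B = 81 − 4q_B − q_A = 0 ⇒ q_B = 20.25 − 0.25q_A.
Setting q_B = q_A in the reaction function: q_B = 20.25 − 0.25q_B, so q_B = 20.25 / 1.25 = 16.2.
P_B = 118 − 2·16.2 − 16.2 = 69.4.
Profit = (69.4 − 37)·16.2 = 524.88.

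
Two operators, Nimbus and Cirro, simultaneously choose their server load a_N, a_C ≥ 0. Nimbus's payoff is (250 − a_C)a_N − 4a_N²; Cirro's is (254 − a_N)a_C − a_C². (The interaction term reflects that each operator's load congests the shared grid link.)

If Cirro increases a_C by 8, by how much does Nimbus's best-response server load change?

Expanding Nimbus's payoff: 250a_N − a_Ca_N − 4a_N².
∂π/∂a_N = 250 − a_C − 8a_N = 0, so a_N = 31.25 − 0.125a_C.
The reaction-function slope is −0.125, so an 8-unit rise in a_C moves a_N by −0.125 × 8 = −1. Nimbus's best response falls — the actions are strategic substitutes.

-1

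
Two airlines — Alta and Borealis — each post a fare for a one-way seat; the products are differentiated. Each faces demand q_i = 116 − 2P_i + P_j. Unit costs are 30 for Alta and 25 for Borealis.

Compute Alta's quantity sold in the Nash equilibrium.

Alta's profit: π = (P_{Alta} − 30)(116 − 2P_{Alta} + P_{Borealis}).
∂π/∂P_{Alta} = 176 − 4P_{Alta} + P_{Borealis} = 0 ⇒ P_{Alta} = 44 + 0.25P_{Borealis}.
Similarly P_{Borealis} = 41.5 + 0.25P_{Alta}.
Plugging P_{Borealis} into Alta's best response: P_{Alta} = 44 + 0.25(41.5 + 0.25P_{Alta}) ⇒ 0.9375P_{Alta} = 54.375, so P_{Alta} = 58.
Then P_{Borealis} = 41.5 + 0.25·58 = 56.
q_{Alta} = 116 − 2·58 + 56 = 56.

56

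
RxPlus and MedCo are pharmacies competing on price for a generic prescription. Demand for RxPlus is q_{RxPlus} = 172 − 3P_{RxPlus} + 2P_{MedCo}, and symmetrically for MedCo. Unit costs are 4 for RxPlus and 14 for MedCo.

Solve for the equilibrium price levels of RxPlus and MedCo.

RxPlus's profit: π = (P_{RxPlus} − 4)(172 − 3P_{RxPlus} + 2P_{MedCo}).
∂π/∂P_{RxPlus} = 184 − 6P_{RxPlus} + 2P_{MedCo} = 0 ⇒ P_{RxPlus} = 92/3 + (1/3)P_{MedCo}.
Similarly P_{MedCo} = 107/3 + (1/3)P_{RxPlus}.
Solving the two reaction functions simultaneously: (1 − (1/3)(1/3))P_{RxPlus} = 92/3 + (1/3)·(107/3), so (8/9)P_{RxPlus} = 383/9 and P_{RxPlus} = 47.875.
Then P_{MedCo} = 107/3 + (1/3)·47.875 = 51.625.

47.875, 51.625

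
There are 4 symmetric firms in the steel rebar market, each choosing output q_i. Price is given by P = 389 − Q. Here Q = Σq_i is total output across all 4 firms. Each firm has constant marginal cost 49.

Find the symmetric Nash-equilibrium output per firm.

A representative firm's profit is π_i = q_i(389 − Q) − 49q_i, with Q = q_i + Σ_{j≠i} q_j.
First-order condition: 340 − 2q_i − Σ_{j≠i} q_j = 0.
With identical firms, set every q_j = q: then 340 − 2q − 3q = 0, i.e. q = 340/5 = 68.

68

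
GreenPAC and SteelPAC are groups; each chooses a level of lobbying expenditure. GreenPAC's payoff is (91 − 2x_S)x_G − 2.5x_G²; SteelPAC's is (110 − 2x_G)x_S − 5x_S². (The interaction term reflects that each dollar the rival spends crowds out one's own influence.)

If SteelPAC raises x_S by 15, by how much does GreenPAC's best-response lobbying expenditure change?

-6

Expanding GreenPAC's payoff: 91x_G − 2x_Sx_G − 2.5x_G².
∂π/∂x_G = 91 − 2x_S − 5x_G = 0, so x_G = 18.2 − 0.4x_S.
The reaction-function slope is −0.4, so a 15-unit rise in x_S moves x_G by −0.4 × 15 = −6. GreenPAC's best response falls — the actions are strategic substitutes.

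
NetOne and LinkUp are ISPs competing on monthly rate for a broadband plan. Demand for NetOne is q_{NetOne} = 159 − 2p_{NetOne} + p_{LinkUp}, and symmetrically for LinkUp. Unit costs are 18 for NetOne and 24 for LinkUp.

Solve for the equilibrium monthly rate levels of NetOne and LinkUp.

65.8, 68.2

NetOne's profit: π = (p_{NetOne} − 18)(159 − 2p_{NetOne} + p_{LinkUp}).
∂π/∂p_{NetOne} = 195 − 4p_{NetOne} + p_{LinkUp} = 0 ⇒ p_{NetOne} = 48.75 + 0.25p_{LinkUp}.
Similarly p_{LinkUp} = 51.75 + 0.25p_{NetOne}.
Plugging p_{LinkUp} into NetOne's best response: p_{NetOne} = 48.75 + 0.25(51.75 + 0.25p_{NetOne}) ⇒ 0.9375p_{NetOne} = 61.6875, so p_{NetOne} = 65.8.
Then p_{LinkUp} = 51.75 + 0.25·65.8 = 68.2.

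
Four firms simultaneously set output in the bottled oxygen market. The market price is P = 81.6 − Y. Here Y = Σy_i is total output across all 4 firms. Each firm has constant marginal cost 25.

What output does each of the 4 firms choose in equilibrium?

11.32

A representative firm's profit is π_i = y_i(81.6 − Y) − 25y_i, with Y = y_i + Σ_{j≠i} y_j.
First-order condition: 56.6 − 2y_i − Σ_{j≠i} y_j = 0.
With identical firms, set every y_j = y: then 56.6 − 2y − 3y = 0, i.e. y = 56.6/5 = 11.32.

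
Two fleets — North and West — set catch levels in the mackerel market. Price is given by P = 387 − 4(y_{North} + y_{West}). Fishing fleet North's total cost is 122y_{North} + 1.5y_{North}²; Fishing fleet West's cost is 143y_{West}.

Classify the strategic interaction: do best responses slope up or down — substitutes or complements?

Fishing fleet North's profit: π = y_{North}(387 − 4(y_{North} + y_{West})) − 122y_{North} − 1.5y_{North}².
∂π/∂y_{North} = 265 − 11y_{North} − 4y_{West} = 0, so y_{North} = 265/11 − (4/11)y_{West}.
The best-response slope dy_{North}/dy_{West} = −4/11 < 0: the reaction function is downward-sloping, so the choices are strategic substitutes.

strategic substitutes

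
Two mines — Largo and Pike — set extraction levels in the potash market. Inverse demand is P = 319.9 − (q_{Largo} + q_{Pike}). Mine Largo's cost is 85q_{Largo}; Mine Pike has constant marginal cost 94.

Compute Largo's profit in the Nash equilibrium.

6609.69

Mine Largo's profit: π = q_{Largo}(319.9 − (q_{Largo} + q_{Pike})) − 85q_{Largo}.
∂π/∂q_{Largo} = 234.9 − 2q_{Largo} − q_{Pike} = 0, so q_{Largo} = 117.45 − 0.5q_{Pike}.
By the same steps for Pike: q_{Pike} = 112.95 − 0.5q_{Largo}.
Plugging q_{Pike} into Largo's best response: q_{Largo} = 117.45 − 0.5(112.95 − 0.5q_{Largo}) ⇒ 0.75q_{Largo} = 60.975, so q_{Largo} = 81.3.
Then q_{Pike} = 112.95 − 0.5·81.3 = 72.3.
Price P = 319.9 − 153.6 = 166.3.
Largo's profit: (166.3 − 85)·81.3 = 6609.69.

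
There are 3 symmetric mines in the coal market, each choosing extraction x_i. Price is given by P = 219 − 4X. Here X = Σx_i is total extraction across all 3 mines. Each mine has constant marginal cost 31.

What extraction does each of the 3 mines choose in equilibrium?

A representative mine's profit is π_i = x_i(219 − 4X) − 31x_i, with X = x_i + Σ_{j≠i} x_j.
First-order condition: 188 − 8x_i − 4Σ_{j≠i} x_j = 0.
With identical mines, set every x_j = x: then 188 − 8x − 8x = 0, i.e. x = 188/16 = 11.75.

11.75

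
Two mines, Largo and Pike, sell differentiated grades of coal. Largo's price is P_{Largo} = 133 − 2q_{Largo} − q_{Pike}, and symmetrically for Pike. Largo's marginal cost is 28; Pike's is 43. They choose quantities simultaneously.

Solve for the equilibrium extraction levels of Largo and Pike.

22, 17

Mine Largo's profit: π = q_{Largo}(133 − 2q_{Largo} − q_{Pike}) − 28q_{Largo}.
∂π/∂q_{Largo} = 105 − 4q_{Largo} − q_{Pike} = 0 ⇒ q_{Largo} = 26.25 − 0.25q_{Pike}.
Similarly q_{Pike} = 22.5 − 0.25q_{Largo}.
Substituting the second reaction function into the first: q_{Largo} = 26.25 − 0.25(22.5 − 0.25q_{Largo}), which gives 0.9375q_{Largo} = 20.625 ⇒ q_{Largo} = 22.
Then q_{Pike} = 22.5 − 0.25·22 = 17.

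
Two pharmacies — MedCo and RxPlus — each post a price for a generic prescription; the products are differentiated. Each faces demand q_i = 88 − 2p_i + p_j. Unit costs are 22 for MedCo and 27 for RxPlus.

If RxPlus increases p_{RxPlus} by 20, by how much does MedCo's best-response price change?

MedCo's profit: π = (p_{MedCo} − 22)(88 − 2p_{MedCo} + p_{RxPlus}).
∂π/∂p_{MedCo} = 132 − 4p_{MedCo} + p_{RxPlus} = 0 ⇒ p_{MedCo} = 33 + 0.25p_{RxPlus}.
The reaction-function slope is 0.25, so a 20-unit rise in p_{RxPlus} moves p_{MedCo} by 0.25 × 20 = 5. MedCo's best response rises — the actions are strategic complements.

5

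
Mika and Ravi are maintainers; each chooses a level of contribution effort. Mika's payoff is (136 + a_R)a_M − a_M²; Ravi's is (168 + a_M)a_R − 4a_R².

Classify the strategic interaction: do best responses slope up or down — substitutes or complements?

strategic complements

Expanding Mika's payoff: 136a_M + a_Ra_M − a_M².
∂π/∂a_M = 136 + a_R − 2a_M = 0, so a_M = 68 + 0.5a_R.
The best-response slope da_M/da_R = 0.5 > 0: the reaction function is upward-sloping, so the choices are strategic complements.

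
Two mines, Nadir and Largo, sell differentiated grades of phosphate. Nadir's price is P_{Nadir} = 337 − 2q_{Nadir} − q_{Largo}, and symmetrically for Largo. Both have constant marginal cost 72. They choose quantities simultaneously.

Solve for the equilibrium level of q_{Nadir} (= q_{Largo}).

Mine Nadir's profit: π = q_{Nadir}(337 − 2q_{Nadir} − q_{Largo}) − 72q_{Nadir}.
∂π/∂q_{Nadir} = 265 − 4q_{Nadir} − q_{Largo} = 0 ⇒ q_{Nadir} = 66.25 − 0.25q_{Largo}.
By symmetry q_{Largo} = q_{Nadir}; substituting into the reaction function, 1.25q_{Nadir} = 66.25 and q_{Nadir} = 53.

53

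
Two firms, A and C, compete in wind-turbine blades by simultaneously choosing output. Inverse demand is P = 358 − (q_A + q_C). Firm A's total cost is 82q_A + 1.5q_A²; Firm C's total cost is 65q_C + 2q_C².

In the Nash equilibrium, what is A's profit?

Firm A's profit: π = q_A(358 − (q_A + q_C)) − 82q_A − 1.5q_A².
∂π/∂q_A = 276 − 5q_A − q_C = 0, so q_A = 55.2 − 0.2q_C.
For C: ∂π/∂q_C = 293 − 6q_C − q_A = 0 ⇒ q_C = 293/6 − (1/6)q_A.
Solving the two reaction functions simultaneously: (1 − (−0.2)(−1/6))q_A = 55.2 − 0.2·(293/6), so (29/30)q_A = 1363/30 and q_A = 47.
Then q_C = 293/6 − (1/6)·47 = 41.
Price P = 358 − 88 = 270.
A's profit: (270 − 82)·47 − 1.5(47)² = 5522.5.

5522.5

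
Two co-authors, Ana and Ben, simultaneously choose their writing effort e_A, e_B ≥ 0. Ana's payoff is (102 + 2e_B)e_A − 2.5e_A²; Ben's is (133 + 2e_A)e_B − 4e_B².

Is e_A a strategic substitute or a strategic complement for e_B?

Expanding Ana's payoff: 102e_A + 2e_Be_A − 2.5e_A².
∂π/∂e_A = 102 + 2e_B − 5e_A = 0, so e_A = 20.4 + 0.4e_B.
The best-response slope de_A/de_B = 0.4 > 0: the reaction function is upward-sloping, so the choices are strategic complements.

strategic complements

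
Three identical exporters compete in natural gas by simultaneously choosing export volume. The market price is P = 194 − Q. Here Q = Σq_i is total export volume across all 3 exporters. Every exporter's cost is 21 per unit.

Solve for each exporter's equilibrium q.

A representative exporter's profit is π_i = q_i(194 − Q) − 21q_i, with Q = q_i + Σ_{j≠i} q_j.
First-order condition: 173 − 2q_i − Σ_{j≠i} q_j = 0.
Imposing symmetry (q_j = q for all j) turns Σ_{j≠i} q_j into 2q, so 173 = 4q and q = 43.25.

43.25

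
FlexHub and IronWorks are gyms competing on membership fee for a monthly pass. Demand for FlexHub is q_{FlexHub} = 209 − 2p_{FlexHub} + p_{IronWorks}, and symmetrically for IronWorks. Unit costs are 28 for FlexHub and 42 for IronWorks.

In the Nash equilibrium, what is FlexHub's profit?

FlexHub's profit: π = (p_{FlexHub} − 28)(209 − 2p_{FlexHub} + p_{IronWorks}).
∂π/∂p_{FlexHub} = 265 − 4p_{FlexHub} + p_{IronWorks} = 0 ⇒ p_{FlexHub} = 66.25 + 0.25p_{IronWorks}.
Similarly p_{IronWorks} = 73.25 + 0.25p_{FlexHub}.
Plugging p_{IronWorks} into FlexHub's best response: p_{FlexHub} = 66.25 + 0.25(73.25 + 0.25p_{FlexHub}) ⇒ 0.9375p_{FlexHub} = 84.5625, so p_{FlexHub} = 90.2.
Then p_{IronWorks} = 73.25 + 0.25·90.2 = 95.8.
q_{FlexHub} = 209 − 2·90.2 + 95.8 = 124.4.
Profit = (90.2 − 28)·124.4 = 7737.68.

7737.68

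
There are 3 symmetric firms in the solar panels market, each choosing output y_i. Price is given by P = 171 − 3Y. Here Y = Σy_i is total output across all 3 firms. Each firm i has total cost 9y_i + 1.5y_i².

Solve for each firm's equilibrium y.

A representative firm's profit is π_i = y_i(171 − 3Y) − 9y_i − 1.5y_i², with Y = y_i + Σ_{j≠i} y_j.
First-order condition: 162 − 9y_i − 3Σ_{j≠i} y_j = 0.
With identical firms, set every y_j = y: then 162 − 9y − 6y = 0, i.e. y = 162/15 = 10.8.

10.8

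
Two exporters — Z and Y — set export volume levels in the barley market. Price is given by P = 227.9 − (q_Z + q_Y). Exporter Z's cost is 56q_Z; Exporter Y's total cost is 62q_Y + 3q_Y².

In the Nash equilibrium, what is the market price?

Exporter Z's profit: π = q_Z(227.9 − (q_Z + q_Y)) − 56q_Z.
∂π/∂q_Z = 171.9 − 2q_Z − q_Y = 0, so q_Z = 85.95 − 0.5q_Y.
For Y: ∂π/∂q_Y = 165.9 − 8q_Y − q_Z = 0 ⇒ q_Y = 20.7375 − 0.125q_Z.
Substituting the second reaction function into the first: q_Z = 85.95 − 0.5(20.7375 − 0.125q_Z), which gives 0.9375q_Z = 12093/160 ⇒ q_Z = 80.62.
Then q_Y = 20.7375 − 0.125·80.62 = 10.66.
Equilibrium price: P = 227.9 − 91.28 = 136.62.

136.62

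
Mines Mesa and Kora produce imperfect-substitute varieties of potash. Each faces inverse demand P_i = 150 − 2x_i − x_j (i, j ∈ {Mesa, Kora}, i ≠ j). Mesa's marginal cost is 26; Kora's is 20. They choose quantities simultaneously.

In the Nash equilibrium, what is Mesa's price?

Mine Mesa's profit: π = x_{Mesa}(150 − 2x_{Mesa} − x_{Kora}) − 26x_{Mesa}.
∂π/∂x_{Mesa} = 124 − 4x_{Mesa} − x_{Kora} = 0 ⇒ x_{Mesa} = 31 − 0.25x_{Kora}.
Similarly x_{Kora} = 32.5 − 0.25x_{Mesa}.
Solving the two reaction functions simultaneously: (1 − (−0.25)(−0.25))x_{Mesa} = 31 − 0.25·32.5, so 0.9375x_{Mesa} = 22.875 and x_{Mesa} = 24.4.
Then x_{Kora} = 32.5 − 0.25·24.4 = 26.4.
P_{Mesa} = 150 − 2·24.4 − 26.4 = 74.8.

74.8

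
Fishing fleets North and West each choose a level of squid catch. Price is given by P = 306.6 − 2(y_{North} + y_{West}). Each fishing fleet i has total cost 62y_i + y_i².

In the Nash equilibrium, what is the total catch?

Fishing fleet North's profit: π = y_{North}(306.6 − 2(y_{North} + y_{West})) − 62y_{North} − y_{North}².
∂π/∂y_{North} = 244.6 − 6y_{North} − 2y_{West} = 0, so y_{North} = 1223/30 − (1/3)y_{West}.
By symmetry y_{West} = y_{North}; substituting into the reaction function, (4/3)y_{North} = 1223/30 and y_{North} = 30.575.
Total catch: 30.575 + 30.575 = 61.15.

61.15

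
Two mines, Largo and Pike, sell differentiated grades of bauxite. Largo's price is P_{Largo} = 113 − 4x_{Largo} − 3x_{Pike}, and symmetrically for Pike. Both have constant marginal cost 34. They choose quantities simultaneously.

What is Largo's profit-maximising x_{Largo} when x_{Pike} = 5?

Mine Largo's profit: π = x_{Largo}(113 − 4x_{Largo} − 3x_{Pike}) − 34x_{Largo}.
∂π/∂x_{Largo} = 79 − 8x_{Largo} − 3x_{Pike} = 0 ⇒ x_{Largo} = 9.875 − 0.375x_{Pike}.
At x_{Pike} = 5: x_{Largo} = 9.875 − 0.375·5 = 8.

8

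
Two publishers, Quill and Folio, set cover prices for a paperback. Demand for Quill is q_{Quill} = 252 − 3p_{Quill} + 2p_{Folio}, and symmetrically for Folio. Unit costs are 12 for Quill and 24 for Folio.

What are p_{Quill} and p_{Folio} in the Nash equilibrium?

Quill's profit: π = (p_{Quill} − 12)(252 − 3p_{Quill} + 2p_{Folio}).
∂π/∂p_{Quill} = 288 − 6p_{Quill} + 2p_{Folio} = 0 ⇒ p_{Quill} = 48 + (1/3)p_{Folio}.
Similarly p_{Folio} = 54 + (1/3)p_{Quill}.
Substituting the second reaction function into the first: p_{Quill} = 48 + (1/3)(54 + (1/3)p_{Quill}), which gives (8/9)p_{Quill} = 66 ⇒ p_{Quill} = 74.25.
Then p_{Folio} = 54 + (1/3)·74.25 = 78.75.

74.25, 78.75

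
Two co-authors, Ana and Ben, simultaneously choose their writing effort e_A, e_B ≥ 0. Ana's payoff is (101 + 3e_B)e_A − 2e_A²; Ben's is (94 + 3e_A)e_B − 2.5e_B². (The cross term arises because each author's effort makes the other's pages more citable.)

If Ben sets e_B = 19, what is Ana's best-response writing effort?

Expanding Ana's payoff: 101e_A + 3e_Be_A − 2e_A².
∂π/∂e_A = 101 + 3e_B − 4e_A = 0, so e_A = 25.25 + 0.75e_B.
At e_B = 19: e_A = 25.25 + 0.75·19 = 39.5.

39.5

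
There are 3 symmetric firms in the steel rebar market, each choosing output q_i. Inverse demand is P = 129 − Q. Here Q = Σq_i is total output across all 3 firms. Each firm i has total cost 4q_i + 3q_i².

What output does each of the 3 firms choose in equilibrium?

12.5

A representative firm's profit is π_i = q_i(129 − Q) − 4q_i − 3q_i², with Q = q_i + Σ_{j≠i} q_j.
First-order condition: 125 − 8q_i − Σ_{j≠i} q_j = 0.
In a symmetric equilibrium every firm chooses the same q, so Σ_{j≠i} q_j = 2q. The condition becomes 125 − 10q = 0, giving q = 125/10 = 12.5.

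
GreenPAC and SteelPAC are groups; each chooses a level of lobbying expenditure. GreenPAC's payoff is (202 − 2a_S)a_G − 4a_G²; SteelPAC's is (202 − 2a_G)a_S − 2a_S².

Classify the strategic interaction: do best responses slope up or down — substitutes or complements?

strategic substitutes

Expanding GreenPAC's payoff: 202a_G − 2a_Sa_G − 4a_G².
∂π/∂a_G = 202 − 2a_S − 8a_G = 0, so a_G = 25.25 − 0.25a_S.
The best-response slope da_G/da_S = −0.25 < 0: the reaction function is downward-sloping, so the choices are strategic substitutes.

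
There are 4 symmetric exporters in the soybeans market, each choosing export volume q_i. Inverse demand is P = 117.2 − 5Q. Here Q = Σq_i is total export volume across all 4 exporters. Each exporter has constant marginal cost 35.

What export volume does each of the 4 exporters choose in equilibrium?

3.288

A representative exporter's profit is π_i = q_i(117.2 − 5Q) − 35q_i, with Q = q_i + Σ_{j≠i} q_j.
First-order condition: 82.2 − 10q_i − 5Σ_{j≠i} q_j = 0.
Imposing symmetry (q_j = q for all j) turns Σ_{j≠i} q_j into 3q, so 82.2 = 25q and q = 3.288.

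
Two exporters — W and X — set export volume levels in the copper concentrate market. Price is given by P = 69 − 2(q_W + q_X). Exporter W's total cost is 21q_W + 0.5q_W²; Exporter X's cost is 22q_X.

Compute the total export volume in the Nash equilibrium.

14.8125

Exporter W's profit: π = q_W(69 − 2(q_W + q_X)) − 21q_W − 0.5q_W².
∂π/∂q_W = 48 − 5q_W − 2q_X = 0, so q_W = 9.6 − 0.4q_X.
For X: ∂π/∂q_X = 47 − 4q_X − 2q_W = 0 ⇒ q_X = 11.75 − 0.5q_W.
Plugging q_X into W's best response: q_W = 9.6 − 0.4(11.75 − 0.5q_W) ⇒ 0.8q_W = 4.9, so q_W = 6.125.
Then q_X = 11.75 − 0.5·6.125 = 8.6875.
Total export volume: 6.125 + 8.6875 = 14.8125.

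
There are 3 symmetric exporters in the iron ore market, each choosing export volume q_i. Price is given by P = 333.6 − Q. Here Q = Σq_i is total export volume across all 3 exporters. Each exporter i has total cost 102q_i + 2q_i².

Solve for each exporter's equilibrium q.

28.95

A representative exporter's profit is π_i = q_i(333.6 − Q) − 102q_i − 2q_i², with Q = q_i + Σ_{j≠i} q_j.
First-order condition: 231.6 − 6q_i − Σ_{j≠i} q_j = 0.
Imposing symmetry (q_j = q for all j) turns Σ_{j≠i} q_j into 2q, so 231.6 = 8q and q = 28.95.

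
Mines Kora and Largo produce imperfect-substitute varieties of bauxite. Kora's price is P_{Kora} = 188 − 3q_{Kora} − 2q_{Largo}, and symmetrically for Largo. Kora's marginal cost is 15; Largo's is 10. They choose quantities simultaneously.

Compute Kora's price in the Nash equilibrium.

Mine Kora's profit: π = q_{Kora}(188 − 3q_{Kora} − 2q_{Largo}) − 15q_{Kora}.
∂π/∂q_{Kora} = 173 − 6q_{Kora} − 2q_{Largo} = 0 ⇒ q_{Kora} = 173/6 − (1/3)q_{Largo}.
Similarly q_{Largo} = 89/3 − (1/3)q_{Kora}.
Plugging q_{Largo} into Kora's best response: q_{Kora} = 173/6 − (1/3)(89/3 − (1/3)q_{Kora}) ⇒ (8/9)q_{Kora} = 341/18, so q_{Kora} = 21.3125.
Then q_{Largo} = 89/3 − (1/3)·21.3125 = 22.5625.
P_{Kora} = 188 − 3·21.3125 − 2·22.5625 = 78.9375.

78.9375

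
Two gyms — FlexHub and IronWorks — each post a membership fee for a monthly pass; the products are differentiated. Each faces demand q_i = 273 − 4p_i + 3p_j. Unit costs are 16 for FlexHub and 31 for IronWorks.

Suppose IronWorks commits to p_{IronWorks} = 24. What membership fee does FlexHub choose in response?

51.125

FlexHub's profit: π = (p_{FlexHub} − 16)(273 − 4p_{FlexHub} + 3p_{IronWorks}).
∂π/∂p_{FlexHub} = 337 − 8p_{FlexHub} + 3p_{IronWorks} = 0 ⇒ p_{FlexHub} = 42.125 + 0.375p_{IronWorks}.
At p_{IronWorks} = 24: p_{FlexHub} = 42.125 + 0.375·24 = 51.125.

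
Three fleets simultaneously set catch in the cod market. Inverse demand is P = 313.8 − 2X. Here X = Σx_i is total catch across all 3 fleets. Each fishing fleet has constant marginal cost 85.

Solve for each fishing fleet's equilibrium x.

A representative fishing fleet's profit is π_i = x_i(313.8 − 2X) − 85x_i, with X = x_i + Σ_{j≠i} x_j.
First-order condition: 228.8 − 4x_i − 2Σ_{j≠i} x_j = 0.
In a symmetric equilibrium every fishing fleet chooses the same x, so Σ_{j≠i} x_j = 2x. The condition becomes 228.8 − 8x = 0, giving x = 228.8/8 = 28.6.

28.6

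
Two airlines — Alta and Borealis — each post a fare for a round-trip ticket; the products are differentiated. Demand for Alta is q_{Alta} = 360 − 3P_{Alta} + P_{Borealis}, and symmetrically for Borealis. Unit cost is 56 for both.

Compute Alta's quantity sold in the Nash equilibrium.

Alta's profit: π = (P_{Alta} − 56)(360 − 3P_{Alta} + P_{Borealis}).
∂π/∂P_{Alta} = 528 − 6P_{Alta} + P_{Borealis} = 0 ⇒ P_{Alta} = 88 + (1/6)P_{Borealis}.
Setting P_{Alta} = P_{Borealis} in the reaction function: P_{Alta} = 88 + (1/6)P_{Alta}, so P_{Alta} = 88 / (5/6) = 105.6.
q_{Alta} = 360 − 3·105.6 + 105.6 = 148.8.

148.8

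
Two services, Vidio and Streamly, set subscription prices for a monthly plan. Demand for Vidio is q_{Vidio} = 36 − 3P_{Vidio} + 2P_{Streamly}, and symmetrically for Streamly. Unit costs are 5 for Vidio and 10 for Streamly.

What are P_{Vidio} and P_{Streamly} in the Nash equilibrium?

Vidio's profit: π = (P_{Vidio} − 5)(36 − 3P_{Vidio} + 2P_{Streamly}).
∂π/∂P_{Vidio} = 51 − 6P_{Vidio} + 2P_{Streamly} = 0 ⇒ P_{Vidio} = 8.5 + (1/3)P_{Streamly}.
Similarly P_{Streamly} = 11 + (1/3)P_{Vidio}.
Substituting the second reaction function into the first: P_{Vidio} = 8.5 + (1/3)(11 + (1/3)P_{Vidio}), which gives (8/9)P_{Vidio} = 73/6 ⇒ P_{Vidio} = 13.6875.
Then P_{Streamly} = 11 + (1/3)·13.6875 = 15.5625.

13.6875, 15.5625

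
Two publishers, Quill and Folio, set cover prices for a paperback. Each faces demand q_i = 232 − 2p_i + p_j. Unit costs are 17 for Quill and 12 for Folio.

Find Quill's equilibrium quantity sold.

Quill's profit: π = (p_{Quill} − 17)(232 − 2p_{Quill} + p_{Folio}).
∂π/∂p_{Quill} = 266 − 4p_{Quill} + p_{Folio} = 0 ⇒ p_{Quill} = 66.5 + 0.25p_{Folio}.
Similarly p_{Folio} = 64 + 0.25p_{Quill}.
Solving the two reaction functions simultaneously: (1 − (0.25)(0.25))p_{Quill} = 66.5 + 0.25·64, so 0.9375p_{Quill} = 82.5 and p_{Quill} = 88.
Then p_{Folio} = 64 + 0.25·88 = 86.
q_{Quill} = 232 − 2·88 + 86 = 142.

142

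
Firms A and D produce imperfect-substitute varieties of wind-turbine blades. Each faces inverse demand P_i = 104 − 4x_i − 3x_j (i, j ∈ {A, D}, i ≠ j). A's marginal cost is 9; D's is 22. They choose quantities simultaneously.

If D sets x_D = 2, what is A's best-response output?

Firm A's profit: π = x_A(104 − 4x_A − 3x_D) − 9x_A.
∂π/∂x_A = 95 − 8x_A − 3x_D = 0 ⇒ x_A = 11.875 − 0.375x_D.
At x_D = 2: x_A = 11.875 − 0.375·2 = 11.125.

11.125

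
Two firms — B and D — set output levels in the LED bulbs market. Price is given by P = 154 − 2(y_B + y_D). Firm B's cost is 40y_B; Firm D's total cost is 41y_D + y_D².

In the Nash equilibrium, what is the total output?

34.1

Firm B's profit: π = y_B(154 − 2(y_B + y_D)) − 40y_B.
∂π/∂y_B = 114 − 4y_B − 2y_D = 0, so y_B = 28.5 − 0.5y_D.
For D: ∂π/∂y_D = 113 − 6y_D − 2y_B = 0 ⇒ y_D = 113/6 − (1/3)y_B.
Solving the two reaction functions simultaneously: (1 − (−0.5)(−1/3))y_B = 28.5 − 0.5·(113/6), so (5/6)y_B = 229/12 and y_B = 22.9.
Then y_D = 113/6 − (1/3)·22.9 = 11.2.
Total output: 22.9 + 11.2 = 34.1.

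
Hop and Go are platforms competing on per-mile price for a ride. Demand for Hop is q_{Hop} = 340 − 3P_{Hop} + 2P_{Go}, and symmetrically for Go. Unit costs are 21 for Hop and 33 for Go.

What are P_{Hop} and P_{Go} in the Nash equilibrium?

Hop's profit: π = (P_{Hop} − 21)(340 − 3P_{Hop} + 2P_{Go}).
∂π/∂P_{Hop} = 403 − 6P_{Hop} + 2P_{Go} = 0 ⇒ P_{Hop} = 403/6 + (1/3)P_{Go}.
Similarly P_{Go} = 439/6 + (1/3)P_{Hop}.
Solving the two reaction functions simultaneously: (1 − (1/3)(1/3))P_{Hop} = 403/6 + (1/3)·(439/6), so (8/9)P_{Hop} = 824/9 and P_{Hop} = 103.
Then P_{Go} = 439/6 + (1/3)·103 = 107.5.

103, 107.5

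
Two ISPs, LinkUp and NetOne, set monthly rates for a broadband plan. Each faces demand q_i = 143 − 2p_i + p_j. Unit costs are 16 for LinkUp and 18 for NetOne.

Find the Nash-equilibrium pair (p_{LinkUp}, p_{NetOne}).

58.6, 59.4

LinkUp's profit: π = (p_{LinkUp} − 16)(143 − 2p_{LinkUp} + p_{NetOne}).
∂π/∂p_{LinkUp} = 175 − 4p_{LinkUp} + p_{NetOne} = 0 ⇒ p_{LinkUp} = 43.75 + 0.25p_{NetOne}.
Similarly p_{NetOne} = 44.75 + 0.25p_{LinkUp}.
Plugging p_{NetOne} into LinkUp's best response: p_{LinkUp} = 43.75 + 0.25(44.75 + 0.25p_{LinkUp}) ⇒ 0.9375p_{LinkUp} = 54.9375, so p_{LinkUp} = 58.6.
Then p_{NetOne} = 44.75 + 0.25·58.6 = 59.4.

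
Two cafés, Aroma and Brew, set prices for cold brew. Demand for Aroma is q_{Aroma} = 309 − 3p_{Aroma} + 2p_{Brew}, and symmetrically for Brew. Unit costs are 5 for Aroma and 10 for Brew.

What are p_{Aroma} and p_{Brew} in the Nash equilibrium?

Aroma's profit: π = (p_{Aroma} − 5)(309 − 3p_{Aroma} + 2p_{Brew}).
∂π/∂p_{Aroma} = 324 − 6p_{Aroma} + 2p_{Brew} = 0 ⇒ p_{Aroma} = 54 + (1/3)p_{Brew}.
Similarly p_{Brew} = 56.5 + (1/3)p_{Aroma}.
Substituting the second reaction function into the first: p_{Aroma} = 54 + (1/3)(56.5 + (1/3)p_{Aroma}), which gives (8/9)p_{Aroma} = 437/6 ⇒ p_{Aroma} = 81.9375.
Then p_{Brew} = 56.5 + (1/3)·81.9375 = 83.8125.

81.9375, 83.8125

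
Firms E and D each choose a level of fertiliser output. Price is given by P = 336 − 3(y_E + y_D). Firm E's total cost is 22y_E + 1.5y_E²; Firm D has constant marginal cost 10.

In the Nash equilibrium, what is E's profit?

1824.08

Firm E's profit: π = y_E(336 − 3(y_E + y_D)) − 22y_E − 1.5y_E².
∂π/∂y_E = 314 − 9y_E − 3y_D = 0, so y_E = 314/9 − (1/3)y_D.
For D: ∂π/∂y_D = 326 − 6y_D − 3y_E = 0 ⇒ y_D = 163/3 − 0.5y_E.
Solving the two reaction functions simultaneously: (1 − (−1/3)(−0.5))y_E = 314/9 − (1/3)·(163/3), so (5/6)y_E = 151/9 and y_E = 302/15.
Then y_D = 163/3 − 0.5·(302/15) = 664/15.
Price P = 336 − 3·64.4 = 142.8.
E's profit: (142.8 − 22)·(302/15) − 1.5(302/15)² = 1824.08.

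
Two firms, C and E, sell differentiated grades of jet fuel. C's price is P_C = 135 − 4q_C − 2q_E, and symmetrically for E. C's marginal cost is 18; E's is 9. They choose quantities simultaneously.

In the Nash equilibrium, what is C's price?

63.6

Firm C's profit: π = q_C(135 − 4q_C − 2q_E) − 18q_C.
∂π/∂q_C = 117 − 8q_C − 2q_E = 0 ⇒ q_C = 14.625 − 0.25q_E.
Similarly q_E = 15.75 − 0.25q_C.
Plugging q_E into C's best response: q_C = 14.625 − 0.25(15.75 − 0.25q_C) ⇒ 0.9375q_C = 10.6875, so q_C = 11.4.
Then q_E = 15.75 − 0.25·11.4 = 12.9.
P_C = 135 − 4·11.4 − 2·12.9 = 63.6.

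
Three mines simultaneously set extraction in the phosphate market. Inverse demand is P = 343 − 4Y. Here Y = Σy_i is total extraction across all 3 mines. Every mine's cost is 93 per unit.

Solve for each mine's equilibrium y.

15.625

A representative mine's profit is π_i = y_i(343 − 4Y) − 93y_i, with Y = y_i + Σ_{j≠i} y_j.
First-order condition: 250 − 8y_i − 4Σ_{j≠i} y_j = 0.
With identical mines, set every y_j = y: then 250 − 8y − 8y = 0, i.e. y = 250/16 = 15.625.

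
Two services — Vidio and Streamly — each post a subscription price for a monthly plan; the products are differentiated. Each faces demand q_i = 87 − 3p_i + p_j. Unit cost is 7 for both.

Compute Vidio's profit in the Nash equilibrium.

Vidio's profit: π = (p_{Vidio} − 7)(87 − 3p_{Vidio} + p_{Streamly}).
∂π/∂p_{Vidio} = 108 − 6p_{Vidio} + p_{Streamly} = 0 ⇒ p_{Vidio} = 18 + (1/6)p_{Streamly}.
The game is symmetric, so in equilibrium p_{Streamly} = p_{Vidio}: the reaction function gives (5/6)p_{Vidio} = 18, hence p_{Vidio} = 21.6.
q_{Vidio} = 87 − 3·21.6 + 21.6 = 43.8.
Profit = (21.6 − 7)·43.8 = 639.48.

639.48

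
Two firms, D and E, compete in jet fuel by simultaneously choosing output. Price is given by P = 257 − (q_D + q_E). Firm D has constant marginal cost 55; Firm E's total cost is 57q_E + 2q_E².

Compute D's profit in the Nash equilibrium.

8464

Firm D's profit: π = q_D(257 − (q_D + q_E)) − 55q_D.
∂π/∂q_D = 202 − 2q_D − q_E = 0, so q_D = 101 − 0.5q_E.
For E: ∂π/∂q_E = 200 − 6q_E − q_D = 0 ⇒ q_E = 100/3 − (1/6)q_D.
Solving the two reaction functions simultaneously: (1 − (−0.5)(−1/6))q_D = 101 − 0.5·(100/3), so (11/12)q_D = 253/3 and q_D = 92.
Then q_E = 100/3 − (1/6)·92 = 18.
Price P = 257 − 110 = 147.
D's profit: (147 − 55)·92 = 8464.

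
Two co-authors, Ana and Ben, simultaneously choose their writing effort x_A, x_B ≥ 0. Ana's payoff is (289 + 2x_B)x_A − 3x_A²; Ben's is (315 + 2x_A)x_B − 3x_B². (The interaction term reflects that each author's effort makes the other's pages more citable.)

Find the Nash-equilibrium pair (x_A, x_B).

73.875, 77.125

Expanding Ana's payoff: 289x_A + 2x_Bx_A − 3x_A².
∂π/∂x_A = 289 + 2x_B − 6x_A = 0, so x_A = 289/6 + (1/3)x_B.
Likewise for Ben: x_B = 52.5 + (1/3)x_A.
Solving the two reaction functions simultaneously: (1 − (1/3)(1/3))x_A = 289/6 + (1/3)·52.5, so (8/9)x_A = 197/3 and x_A = 73.875.
Then x_B = 52.5 + (1/3)·73.875 = 77.125.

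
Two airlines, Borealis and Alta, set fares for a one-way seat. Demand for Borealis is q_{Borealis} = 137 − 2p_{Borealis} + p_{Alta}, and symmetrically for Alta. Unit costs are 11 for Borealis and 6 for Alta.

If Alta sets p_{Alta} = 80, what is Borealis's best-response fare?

59.75

Borealis's profit: π = (p_{Borealis} − 11)(137 − 2p_{Borealis} + p_{Alta}).
∂π/∂p_{Borealis} = 159 − 4p_{Borealis} + p_{Alta} = 0 ⇒ p_{Borealis} = 39.75 + 0.25p_{Alta}.
At p_{Alta} = 80: p_{Borealis} = 39.75 + 0.25·80 = 59.75.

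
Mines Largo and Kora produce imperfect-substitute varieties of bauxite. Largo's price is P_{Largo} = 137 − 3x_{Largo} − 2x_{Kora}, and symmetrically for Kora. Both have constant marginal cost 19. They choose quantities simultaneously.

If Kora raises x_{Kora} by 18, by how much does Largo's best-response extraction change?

-6

Mine Largo's profit: π = x_{Largo}(137 − 3x_{Largo} − 2x_{Kora}) − 19x_{Largo}.
∂π/∂x_{Largo} = 118 − 6x_{Largo} − 2x_{Kora} = 0 ⇒ x_{Largo} = 59/3 − (1/3)x_{Kora}.
The reaction-function slope is −1/3, so an 18-unit rise in x_{Kora} moves x_{Largo} by −1/3 × 18 = −6. Largo's best response falls — the actions are strategic substitutes.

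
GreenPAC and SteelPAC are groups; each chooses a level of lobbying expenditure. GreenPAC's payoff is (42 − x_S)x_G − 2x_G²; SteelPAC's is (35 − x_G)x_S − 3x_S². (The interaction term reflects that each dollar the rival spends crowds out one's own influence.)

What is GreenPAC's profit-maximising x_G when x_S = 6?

Expanding GreenPAC's payoff: 42x_G − x_Sx_G − 2x_G².
∂π/∂x_G = 42 − x_S − 4x_G = 0, so x_G = 10.5 − 0.25x_S.
At x_S = 6: x_G = 10.5 − 0.25·6 = 9.

9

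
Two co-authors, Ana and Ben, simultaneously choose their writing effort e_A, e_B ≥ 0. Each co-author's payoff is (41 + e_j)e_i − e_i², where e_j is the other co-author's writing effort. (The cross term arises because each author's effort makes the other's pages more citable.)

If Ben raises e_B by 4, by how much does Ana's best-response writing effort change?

2

Ana's payoff is (41 + e_B)e_A − e_A².
∂π/∂e_A = 41 + e_B − 2e_A = 0, so e_A = 20.5 + 0.5e_B.
The reaction-function slope is 0.5, so a 4-unit rise in e_B moves e_A by 0.5 × 4 = 2. Ana's best response rises — the actions are strategic complements.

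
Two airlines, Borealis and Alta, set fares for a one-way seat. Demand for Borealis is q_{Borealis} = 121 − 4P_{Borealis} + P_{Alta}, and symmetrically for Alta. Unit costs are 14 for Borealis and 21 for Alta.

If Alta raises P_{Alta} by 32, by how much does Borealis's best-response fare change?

4

Borealis's profit: π = (P_{Borealis} − 14)(121 − 4P_{Borealis} + P_{Alta}).
∂π/∂P_{Borealis} = 177 − 8P_{Borealis} + P_{Alta} = 0 ⇒ P_{Borealis} = 22.125 + 0.125P_{Alta}.
The reaction-function slope is 0.125, so a 32-unit rise in P_{Alta} moves P_{Borealis} by 0.125 × 32 = 4. Borealis's best response rises — the actions are strategic complements.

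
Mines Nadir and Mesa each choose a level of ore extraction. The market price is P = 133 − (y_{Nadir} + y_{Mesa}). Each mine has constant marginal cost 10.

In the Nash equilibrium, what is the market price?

Mine Nadir's profit: π = y_{Nadir}(133 − (y_{Nadir} + y_{Mesa})) − 10y_{Nadir}.
∂π/∂y_{Nadir} = 123 − 2y_{Nadir} − y_{Mesa} = 0, so y_{Nadir} = 61.5 − 0.5y_{Mesa}.
The game is symmetric, so in equilibrium y_{Mesa} = y_{Nadir}: the reaction function gives 1.5y_{Nadir} = 61.5, hence y_{Nadir} = 41.
Equilibrium price: P = 133 − 82 = 51.

51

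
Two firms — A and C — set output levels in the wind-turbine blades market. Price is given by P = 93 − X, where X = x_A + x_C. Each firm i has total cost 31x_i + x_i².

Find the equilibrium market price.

Firm A's profit: π = x_A(93 − (x_A + x_C)) − 31x_A − x_A².
∂π/∂x_A = 62 − 4x_A − x_C = 0, so x_A = 15.5 − 0.25x_C.
Setting x_A = x_C in the reaction function: x_A = 15.5 − 0.25x_A, so x_A = 15.5 / 1.25 = 12.4.
Equilibrium price: P = 93 − 24.8 = 68.2.

68.2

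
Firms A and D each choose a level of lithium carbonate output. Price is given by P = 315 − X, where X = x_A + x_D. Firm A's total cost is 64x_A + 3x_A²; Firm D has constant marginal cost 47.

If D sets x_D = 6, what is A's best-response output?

30.625

Firm A's profit: π = x_A(315 − (x_A + x_D)) − 64x_A − 3x_A².
∂π/∂x_A = 251 − 8x_A − x_D = 0, so x_A = 31.375 − 0.125x_D.
At x_D = 6: x_A = 31.375 − 0.125·6 = 30.625.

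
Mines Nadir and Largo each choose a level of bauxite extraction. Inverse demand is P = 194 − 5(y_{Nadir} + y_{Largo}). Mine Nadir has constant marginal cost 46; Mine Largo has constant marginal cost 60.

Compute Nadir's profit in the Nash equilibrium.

583.2

Mine Nadir's profit: π = y_{Nadir}(194 − 5(y_{Nadir} + y_{Largo})) − 46y_{Nadir}.
∂π/∂y_{Nadir} = 148 − 10y_{Nadir} − 5y_{Largo} = 0, so y_{Nadir} = 14.8 − 0.5y_{Largo}.
By the same steps for Largo: y_{Largo} = 13.4 − 0.5y_{Nadir}.
Solving the two reaction functions simultaneously: (1 − (−0.5)(−0.5))y_{Nadir} = 14.8 − 0.5·13.4, so 0.75y_{Nadir} = 8.1 and y_{Nadir} = 10.8.
Then y_{Largo} = 13.4 − 0.5·10.8 = 8.
Price P = 194 − 5·18.8 = 100.
Nadir's profit: (100 − 46)·10.8 = 583.2.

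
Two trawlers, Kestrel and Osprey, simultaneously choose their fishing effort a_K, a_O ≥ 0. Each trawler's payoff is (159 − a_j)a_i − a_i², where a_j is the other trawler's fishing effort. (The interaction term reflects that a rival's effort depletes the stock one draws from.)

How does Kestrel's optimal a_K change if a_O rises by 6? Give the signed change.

-3

Kestrel's payoff is (159 − a_O)a_K − a_K².
∂π/∂a_K = 159 − a_O − 2a_K = 0, so a_K = 79.5 − 0.5a_O.
The reaction-function slope is −0.5, so a 6-unit rise in a_O moves a_K by −0.5 × 6 = −3. Kestrel's best response falls — the actions are strategic substitutes.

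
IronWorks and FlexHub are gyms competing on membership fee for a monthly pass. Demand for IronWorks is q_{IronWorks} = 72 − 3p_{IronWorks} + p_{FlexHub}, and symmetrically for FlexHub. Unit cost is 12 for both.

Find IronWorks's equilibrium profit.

276.48

IronWorks's profit: π = (p_{IronWorks} − 12)(72 − 3p_{IronWorks} + p_{FlexHub}).
∂π/∂p_{IronWorks} = 108 − 6p_{IronWorks} + p_{FlexHub} = 0 ⇒ p_{IronWorks} = 18 + (1/6)p_{FlexHub}.
By symmetry p_{FlexHub} = p_{IronWorks}; substituting into the reaction function, (5/6)p_{IronWorks} = 18 and p_{IronWorks} = 21.6.
q_{IronWorks} = 72 − 3·21.6 + 21.6 = 28.8.
Profit = (21.6 − 12)·28.8 = 276.48.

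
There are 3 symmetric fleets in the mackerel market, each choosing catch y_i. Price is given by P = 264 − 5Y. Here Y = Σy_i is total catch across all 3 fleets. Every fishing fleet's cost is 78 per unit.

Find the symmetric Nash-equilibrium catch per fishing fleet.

9.3

A representative fishing fleet's profit is π_i = y_i(264 − 5Y) − 78y_i, with Y = y_i + Σ_{j≠i} y_j.
First-order condition: 186 − 10y_i − 5Σ_{j≠i} y_j = 0.
Imposing symmetry (y_j = y for all j) turns Σ_{j≠i} y_j into 2y, so 186 = 20y and y = 9.3.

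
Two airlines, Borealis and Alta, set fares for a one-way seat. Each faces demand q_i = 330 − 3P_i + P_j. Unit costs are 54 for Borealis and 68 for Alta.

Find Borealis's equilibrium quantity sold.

Borealis's profit: π = (P_{Borealis} − 54)(330 − 3P_{Borealis} + P_{Alta}).
∂π/∂P_{Borealis} = 492 − 6P_{Borealis} + P_{Alta} = 0 ⇒ P_{Borealis} = 82 + (1/6)P_{Alta}.
Similarly P_{Alta} = 89 + (1/6)P_{Borealis}.
Substituting the second reaction function into the first: P_{Borealis} = 82 + (1/6)(89 + (1/6)P_{Borealis}), which gives (35/36)P_{Borealis} = 581/6 ⇒ P_{Borealis} = 99.6.
Then P_{Alta} = 89 + (1/6)·99.6 = 105.6.
q_{Borealis} = 330 − 3·99.6 + 105.6 = 136.8.

136.8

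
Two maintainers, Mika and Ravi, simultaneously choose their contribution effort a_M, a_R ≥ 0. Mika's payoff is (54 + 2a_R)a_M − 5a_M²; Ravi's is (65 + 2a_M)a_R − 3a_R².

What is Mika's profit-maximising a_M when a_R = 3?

6

Expanding Mika's payoff: 54a_M + 2a_Ra_M − 5a_M².
∂π/∂a_M = 54 + 2a_R − 10a_M = 0, so a_M = 5.4 + 0.2a_R.
At a_R = 3: a_M = 5.4 + 0.2·3 = 6.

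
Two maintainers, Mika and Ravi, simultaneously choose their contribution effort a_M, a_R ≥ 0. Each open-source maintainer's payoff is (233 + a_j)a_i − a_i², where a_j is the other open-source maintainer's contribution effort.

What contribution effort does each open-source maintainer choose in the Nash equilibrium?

233

Mika's payoff is (233 + a_R)a_M − a_M².
∂π/∂a_M = 233 + a_R − 2a_M = 0, so a_M = 116.5 + 0.5a_R.
Setting a_M = a_R in the reaction function: a_M = 116.5 + 0.5a_M, so a_M = 116.5 / 0.5 = 233.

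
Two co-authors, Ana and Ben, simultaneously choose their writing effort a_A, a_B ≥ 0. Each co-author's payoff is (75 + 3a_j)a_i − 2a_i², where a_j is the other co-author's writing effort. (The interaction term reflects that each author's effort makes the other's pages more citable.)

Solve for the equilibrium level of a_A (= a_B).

75

Ana's payoff is (75 + 3a_B)a_A − 2a_A².
∂π/∂a_A = 75 + 3a_B − 4a_A = 0, so a_A = 18.75 + 0.75a_B.
By symmetry a_B = a_A; substituting into the reaction function, 0.25a_A = 18.75 and a_A = 75.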